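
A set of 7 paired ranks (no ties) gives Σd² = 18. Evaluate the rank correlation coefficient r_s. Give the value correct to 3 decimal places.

0.679

ρ = 1 − 6Σd² / [n(n²−1)] = 1 − 6×18 / (7×48)
  = 1 − 108/336 = 1 − 0.3214 ≈ 0.679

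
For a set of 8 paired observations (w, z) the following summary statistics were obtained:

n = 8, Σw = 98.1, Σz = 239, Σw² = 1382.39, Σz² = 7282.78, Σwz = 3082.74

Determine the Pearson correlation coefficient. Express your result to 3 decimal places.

r = (nΣwz − ΣwΣz) / √[(nΣw² − (Σw)²)(nΣz² − (Σz)²)]
Numerator: 8×3082.74 − 98.1×239 = 1216.02
Denominator: √[(11059.12 − 9623.61)(58262.24 − 57121)] = √[1435.51 × 1141.24] = 1279.9459
r = 1216.02 / 1279.9459 ≈ 0.950

0.950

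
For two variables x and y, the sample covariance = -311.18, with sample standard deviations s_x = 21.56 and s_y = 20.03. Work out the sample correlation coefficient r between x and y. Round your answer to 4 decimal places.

r = Cov(x,y) / (s_x · s_y) = -311.18 / (21.56 × 20.03)
  = -311.18 / 431.8468 ≈ -0.7206

-0.7206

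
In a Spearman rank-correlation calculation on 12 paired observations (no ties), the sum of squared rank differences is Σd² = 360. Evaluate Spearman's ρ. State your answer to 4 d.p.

ρ = 1 − 6Σd² / [n(n²−1)] = 1 − 6×360 / (12×143)
  = 1 − 2160/1716 = 1 − 1.25874 ≈ -0.2587

-0.2587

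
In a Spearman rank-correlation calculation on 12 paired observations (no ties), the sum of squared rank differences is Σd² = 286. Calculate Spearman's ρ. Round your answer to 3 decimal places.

0.000

ρ = 1 − 6Σd² / [n(n²−1)] = 1 − 6×286 / (12×143)
  = 1 − 1716/1716 = 1 − 1.0000 ≈ 0.000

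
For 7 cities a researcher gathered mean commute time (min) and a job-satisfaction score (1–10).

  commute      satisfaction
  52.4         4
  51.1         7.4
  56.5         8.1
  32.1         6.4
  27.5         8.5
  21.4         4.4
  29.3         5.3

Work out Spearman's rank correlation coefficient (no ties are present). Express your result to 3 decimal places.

0.071

Rank commute: 6, 5, 7, 4, 2, 1, 3
Rank satisfaction: 1, 5, 6, 4, 7, 2, 3
d = rank(commute) − rank(satisfaction): 5, 0, 1, 0, -5, -1, 0; Σd² = 52
ρ = 1 − 6Σd² / [n(n²−1)] = 1 − 6×52 / (7×48) = 1 − 312/336 ≈ 0.071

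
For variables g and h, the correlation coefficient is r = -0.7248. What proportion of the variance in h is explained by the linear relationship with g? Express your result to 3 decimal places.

r² = (-0.7248)² = 0.525

0.525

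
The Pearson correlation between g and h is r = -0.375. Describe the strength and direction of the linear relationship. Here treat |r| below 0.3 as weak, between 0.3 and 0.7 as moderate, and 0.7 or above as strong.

moderate negative

r = -0.375 < 0 so the relationship is negative.
|r| = 0.375, which falls in the moderate range.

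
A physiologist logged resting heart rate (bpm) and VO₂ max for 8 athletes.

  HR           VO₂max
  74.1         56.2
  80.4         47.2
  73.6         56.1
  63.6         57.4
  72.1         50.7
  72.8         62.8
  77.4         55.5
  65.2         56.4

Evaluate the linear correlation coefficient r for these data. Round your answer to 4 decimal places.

n = 8, Σx = 579.2, Σy = 442.3, Σx² = 42156.94, Σy² = 24603.79, Σxy = 31939.19
nΣxy − ΣxΣy = 255513.52 − 256180.16 = -666.64
nΣx² − (Σx)² = 337255.52 − 335472.64 = 1782.88; nΣy² − (Σy)² = 196830.32 − 195629.29 = 1201.03
r = -666.64 / √(1782.88 × 1201.03) = -666.64 / 1463.3155 ≈ -0.4556

-0.4556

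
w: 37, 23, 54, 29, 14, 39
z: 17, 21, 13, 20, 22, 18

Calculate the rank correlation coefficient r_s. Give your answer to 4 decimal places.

Rank w: 4, 2, 6, 3, 1, 5
Rank z: 2, 5, 1, 4, 6, 3
d = rank(w) − rank(z): 2, -3, 5, -1, -5, 2; Σd² = 68
ρ = 1 − 6Σd² / [n(n²−1)] = 1 − 6×68 / (6×35) = 1 − 408/210 ≈ -0.9429

-0.9429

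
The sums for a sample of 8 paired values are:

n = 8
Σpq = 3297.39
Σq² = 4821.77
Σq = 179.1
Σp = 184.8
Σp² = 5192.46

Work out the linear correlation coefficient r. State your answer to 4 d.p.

r = (nΣpq − ΣpΣq) / √[(nΣp² − (Σp)²)(nΣq² − (Σq)²)]
Numerator: 8×3297.39 − 184.8×179.1 = -6718.56
Denominator: √[(41539.68 − 34151.04)(38574.16 − 32076.81)] = √[7388.64 × 6497.35] = 6928.6781
r = -6718.56 / 6928.6781 ≈ -0.9697

-0.9697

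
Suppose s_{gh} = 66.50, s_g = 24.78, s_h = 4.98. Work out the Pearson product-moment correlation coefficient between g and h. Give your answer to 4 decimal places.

r = Cov(g,h) / (s_g · s_h) = 66.50 / (24.78 × 4.98)
  = 66.50 / 123.4044 ≈ 0.5389

0.5389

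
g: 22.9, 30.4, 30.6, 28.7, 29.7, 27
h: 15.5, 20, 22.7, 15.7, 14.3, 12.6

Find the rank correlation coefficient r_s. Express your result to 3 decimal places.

Rank g: 1, 5, 6, 3, 4, 2
Rank h: 3, 5, 6, 4, 2, 1
d = rank(g) − rank(h): -2, 0, 0, -1, 2, 1; Σd² = 10
ρ = 1 − 6Σd² / [n(n²−1)] = 1 − 6×10 / (6×35) = 1 − 60/210 ≈ 0.714

0.714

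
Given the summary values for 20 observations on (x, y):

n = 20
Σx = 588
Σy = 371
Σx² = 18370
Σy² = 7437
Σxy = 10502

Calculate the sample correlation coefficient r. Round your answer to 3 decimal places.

r = (nΣxy − ΣxΣy) / √[(nΣx² − (Σx)²)(nΣy² − (Σy)²)]
Numerator: 20×10502 − 588×371 = -8108
Denominator: √[(367400 − 345744)(148740 − 137641)] = √[21656 × 11099] = 15503.5462
r = -8108 / 15503.5462 ≈ -0.523

-0.523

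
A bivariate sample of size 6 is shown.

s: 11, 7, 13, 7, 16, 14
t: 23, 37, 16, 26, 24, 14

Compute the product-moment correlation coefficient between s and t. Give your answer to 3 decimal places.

-0.686

n = 6, Σs = 68, Σt = 140, Σs² = 840, Σt² = 3602, Σst = 1482
nΣst − ΣsΣt = 8892 − 9520 = -628
nΣs² − (Σs)² = 5040 − 4624 = 416; nΣt² − (Σt)² = 21612 − 19600 = 2012
r = -628 / √(416 × 2012) = -628 / 914.8727 ≈ -0.686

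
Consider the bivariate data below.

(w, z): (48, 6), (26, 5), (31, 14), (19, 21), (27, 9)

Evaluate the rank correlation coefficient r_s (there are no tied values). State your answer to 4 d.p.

Rank w: 5, 2, 4, 1, 3
Rank z: 2, 1, 4, 5, 3
d = rank(w) − rank(z): 3, 1, 0, -4, 0; Σd² = 26
ρ = 1 − 6Σd² / [n(n²−1)] = 1 − 6×26 / (5×24) = 1 − 156/120 ≈ -0.3000

-0.3000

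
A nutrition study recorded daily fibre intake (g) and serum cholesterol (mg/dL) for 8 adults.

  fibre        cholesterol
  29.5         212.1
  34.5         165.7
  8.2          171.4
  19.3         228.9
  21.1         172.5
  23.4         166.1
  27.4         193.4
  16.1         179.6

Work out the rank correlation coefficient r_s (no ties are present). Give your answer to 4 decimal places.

-0.1429

Rank fibre: 7, 8, 1, 3, 4, 5, 6, 2
Rank cholesterol: 7, 1, 3, 8, 4, 2, 6, 5
d = rank(fibre) − rank(cholesterol): 0, 7, -2, -5, 0, 3, 0, -3; Σd² = 96
ρ = 1 − 6Σd² / [n(n²−1)] = 1 − 6×96 / (8×63) = 1 − 576/504 ≈ -0.1429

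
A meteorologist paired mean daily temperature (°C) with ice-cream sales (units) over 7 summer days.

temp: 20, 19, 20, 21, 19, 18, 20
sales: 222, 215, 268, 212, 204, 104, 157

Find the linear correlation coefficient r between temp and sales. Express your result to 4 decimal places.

n = 7, Σx = 137, Σy = 1382, Σx² = 2687, Σy² = 289358, Σxy = 27225
nΣxy − ΣxΣy = 190575 − 189334 = 1241
nΣx² − (Σx)² = 18809 − 18769 = 40; nΣy² − (Σy)² = 2025506 − 1909924 = 115582
r = 1241 / √(40 × 115582) = 1241 / 2150.1814 ≈ 0.5772

0.5772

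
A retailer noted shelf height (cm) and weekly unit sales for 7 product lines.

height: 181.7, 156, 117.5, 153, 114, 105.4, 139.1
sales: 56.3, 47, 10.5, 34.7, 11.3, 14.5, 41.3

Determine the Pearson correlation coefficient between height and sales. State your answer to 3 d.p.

n = 7, Σx = 966.7, Σy = 215.6, Σx² = 138020.11, Σy² = 8736.66, Σxy = 32665.89
nΣxy − ΣxΣy = 228661.23 − 208420.52 = 20240.71
nΣx² − (Σx)² = 966140.77 − 934508.89 = 31631.88; nΣy² − (Σy)² = 61156.62 − 46483.36 = 14673.26
r = 20240.71 / √(31631.88 × 14673.26) = 20240.71 / 21543.9736 ≈ 0.940

0.940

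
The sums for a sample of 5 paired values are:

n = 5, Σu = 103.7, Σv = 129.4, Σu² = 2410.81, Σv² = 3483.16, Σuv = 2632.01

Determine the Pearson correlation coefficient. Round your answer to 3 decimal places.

-0.277

r = (nΣuv − ΣuΣv) / √[(nΣu² − (Σu)²)(nΣv² − (Σv)²)]
Numerator: 5×2632.01 − 103.7×129.4 = -258.73
Denominator: √[(12054.05 − 10753.69)(17415.8 − 16744.36)] = √[1300.36 × 671.44] = 934.4055
r = -258.73 / 934.4055 ≈ -0.277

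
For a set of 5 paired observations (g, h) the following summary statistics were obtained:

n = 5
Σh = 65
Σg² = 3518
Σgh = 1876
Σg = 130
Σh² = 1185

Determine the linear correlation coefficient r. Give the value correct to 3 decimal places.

0.859

r = (nΣgh − ΣgΣh) / √[(nΣg² − (Σg)²)(nΣh² − (Σh)²)]
Numerator: 5×1876 − 130×65 = 930
Denominator: √[(17590 − 16900)(5925 − 4225)] = √[690 × 1700] = 1083.0512
r = 930 / 1083.0512 ≈ 0.859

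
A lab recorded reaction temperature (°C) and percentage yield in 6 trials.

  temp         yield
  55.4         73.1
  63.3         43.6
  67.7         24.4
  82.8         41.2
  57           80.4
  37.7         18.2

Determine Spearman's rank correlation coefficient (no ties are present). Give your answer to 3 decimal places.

Rank temp: 2, 4, 5, 6, 3, 1
Rank yield: 5, 4, 2, 3, 6, 1
d = rank(temp) − rank(yield): -3, 0, 3, 3, -3, 0; Σd² = 36
ρ = 1 − 6Σd² / [n(n²−1)] = 1 − 6×36 / (6×35) = 1 − 216/210 ≈ -0.029

-0.029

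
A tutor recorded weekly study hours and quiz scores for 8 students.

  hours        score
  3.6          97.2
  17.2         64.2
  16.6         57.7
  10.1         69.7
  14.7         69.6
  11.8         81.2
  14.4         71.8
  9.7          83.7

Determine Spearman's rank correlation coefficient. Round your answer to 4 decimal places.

Rank hours: 1, 8, 7, 3, 6, 4, 5, 2
Rank score: 8, 2, 1, 4, 3, 6, 5, 7
d = rank(hours) − rank(score): -7, 6, 6, -1, 3, -2, 0, -5; Σd² = 160
ρ = 1 − 6Σd² / [n(n²−1)] = 1 − 6×160 / (8×63) = 1 − 960/504 ≈ -0.9048

-0.9048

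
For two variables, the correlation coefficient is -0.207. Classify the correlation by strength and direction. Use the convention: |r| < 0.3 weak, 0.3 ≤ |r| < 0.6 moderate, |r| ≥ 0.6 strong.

weak negative

r = -0.207 < 0 so the relationship is negative.
|r| = 0.207, which falls in the weak range.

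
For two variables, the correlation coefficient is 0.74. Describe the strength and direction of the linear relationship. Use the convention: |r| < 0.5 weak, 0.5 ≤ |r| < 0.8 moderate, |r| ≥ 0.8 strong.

r = 0.74 > 0 so the relationship is positive.
|r| = 0.74, which falls in the moderate range.

moderate positive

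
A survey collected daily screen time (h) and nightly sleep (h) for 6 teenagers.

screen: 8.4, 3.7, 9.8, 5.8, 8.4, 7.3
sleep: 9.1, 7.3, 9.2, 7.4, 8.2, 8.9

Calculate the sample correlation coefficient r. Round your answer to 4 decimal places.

n = 6, Σx = 43.4, Σy = 50.1, Σx² = 337.78, Σy² = 421.95, Σxy = 370.38
nΣxy − ΣxΣy = 2222.28 − 2174.34 = 47.94
nΣx² − (Σx)² = 2026.68 − 1883.56 = 143.12; nΣy² − (Σy)² = 2531.7 − 2510.01 = 21.69
r = 47.94 / √(143.12 × 21.69) = 47.94 / 55.7160 ≈ 0.8604

0.8604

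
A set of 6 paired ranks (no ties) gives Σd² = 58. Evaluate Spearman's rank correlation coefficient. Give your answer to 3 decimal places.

-0.657

ρ = 1 − 6Σd² / [n(n²−1)] = 1 − 6×58 / (6×35)
  = 1 − 348/210 = 1 − 1.6571 ≈ -0.657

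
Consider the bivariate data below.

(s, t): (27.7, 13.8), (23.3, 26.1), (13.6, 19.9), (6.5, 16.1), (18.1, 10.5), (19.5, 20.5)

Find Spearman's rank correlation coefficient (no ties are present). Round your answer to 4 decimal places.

0.1429

Rank s: 6, 5, 2, 1, 3, 4
Rank t: 2, 6, 4, 3, 1, 5
d = rank(s) − rank(t): 4, -1, -2, -2, 2, -1; Σd² = 30
ρ = 1 − 6Σd² / [n(n²−1)] = 1 − 6×30 / (6×35) = 1 − 180/210 ≈ 0.1429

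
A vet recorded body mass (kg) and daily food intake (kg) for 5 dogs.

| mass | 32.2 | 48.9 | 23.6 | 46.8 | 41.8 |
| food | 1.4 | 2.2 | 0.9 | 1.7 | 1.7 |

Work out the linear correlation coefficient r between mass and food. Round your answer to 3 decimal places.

n = 5, Σx = 193.3, Σy = 7.9, Σx² = 7922.49, Σy² = 13.39, Σxy = 324.52
nΣxy − ΣxΣy = 1622.6 − 1527.07 = 95.53
nΣx² − (Σx)² = 39612.45 − 37364.89 = 2247.56; nΣy² − (Σy)² = 66.95 − 62.41 = 4.54
r = 95.53 / √(2247.56 × 4.54) = 95.53 / 101.0145 ≈ 0.946

0.946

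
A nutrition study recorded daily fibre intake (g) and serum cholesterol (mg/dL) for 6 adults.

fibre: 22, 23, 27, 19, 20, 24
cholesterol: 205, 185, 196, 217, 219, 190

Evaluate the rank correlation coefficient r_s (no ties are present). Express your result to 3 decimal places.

Rank fibre: 3, 4, 6, 1, 2, 5
Rank cholesterol: 4, 1, 3, 5, 6, 2
d = rank(fibre) − rank(cholesterol): -1, 3, 3, -4, -4, 3; Σd² = 60
ρ = 1 − 6Σd² / [n(n²−1)] = 1 − 6×60 / (6×35) = 1 − 360/210 ≈ -0.714

-0.714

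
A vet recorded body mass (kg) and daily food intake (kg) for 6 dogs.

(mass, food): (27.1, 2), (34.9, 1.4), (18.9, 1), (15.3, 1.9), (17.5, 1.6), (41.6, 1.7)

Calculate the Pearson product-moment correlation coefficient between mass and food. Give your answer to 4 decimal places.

n = 6, Σx = 155.3, Σy = 9.6, Σx² = 4580.53, Σy² = 16.02, Σxy = 249.75
nΣxy − ΣxΣy = 1498.5 − 1490.88 = 7.62
nΣx² − (Σx)² = 27483.18 − 24118.09 = 3365.09; nΣy² − (Σy)² = 96.12 − 92.16 = 3.96
r = 7.62 / √(3365.09 × 3.96) = 7.62 / 115.4372 ≈ 0.0660

0.0660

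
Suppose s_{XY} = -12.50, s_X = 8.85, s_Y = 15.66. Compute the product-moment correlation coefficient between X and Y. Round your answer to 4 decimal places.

r = Cov(X,Y) / (s_X · s_Y) = -12.50 / (8.85 × 15.66)
  = -12.50 / 138.5910 ≈ -0.0902

-0.0902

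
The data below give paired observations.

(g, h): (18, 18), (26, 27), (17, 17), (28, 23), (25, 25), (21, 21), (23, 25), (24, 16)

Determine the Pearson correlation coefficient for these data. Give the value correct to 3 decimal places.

n = 8, Σg = 182, Σh = 172, Σg² = 4244, Σh² = 3818, Σgh = 3984
nΣgh − ΣgΣh = 31872 − 31304 = 568
nΣg² − (Σg)² = 33952 − 33124 = 828; nΣh² − (Σh)² = 30544 − 29584 = 960
r = 568 / √(828 × 960) = 568 / 891.5604 ≈ 0.637

0.637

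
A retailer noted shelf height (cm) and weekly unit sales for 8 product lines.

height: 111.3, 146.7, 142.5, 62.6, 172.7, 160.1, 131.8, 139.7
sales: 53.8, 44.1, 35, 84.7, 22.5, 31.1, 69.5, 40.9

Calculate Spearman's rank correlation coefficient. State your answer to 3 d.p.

Rank height: 2, 6, 5, 1, 8, 7, 3, 4
Rank sales: 6, 5, 3, 8, 1, 2, 7, 4
d = rank(height) − rank(sales): -4, 1, 2, -7, 7, 5, -4, 0; Σd² = 160
ρ = 1 − 6Σd² / [n(n²−1)] = 1 − 6×160 / (8×63) = 1 − 960/504 ≈ -0.905

-0.905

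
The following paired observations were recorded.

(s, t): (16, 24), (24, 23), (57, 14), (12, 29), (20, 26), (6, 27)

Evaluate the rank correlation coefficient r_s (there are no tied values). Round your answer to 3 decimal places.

Rank s: 3, 5, 6, 2, 4, 1
Rank t: 3, 2, 1, 6, 4, 5
d = rank(s) − rank(t): 0, 3, 5, -4, 0, -4; Σd² = 66
ρ = 1 − 6Σd² / [n(n²−1)] = 1 − 6×66 / (6×35) = 1 − 396/210 ≈ -0.886

-0.886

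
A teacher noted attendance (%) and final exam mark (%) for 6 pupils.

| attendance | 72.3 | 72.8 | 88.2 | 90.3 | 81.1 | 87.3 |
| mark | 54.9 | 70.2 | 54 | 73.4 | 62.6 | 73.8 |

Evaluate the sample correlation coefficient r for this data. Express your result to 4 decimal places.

0.2817

n = 6, Σx = 492, Σy = 388.9, Σx² = 40658.96, Σy² = 25610.81, Σxy = 31990.25
nΣxy − ΣxΣy = 191941.5 − 191338.8 = 602.7
nΣx² − (Σx)² = 243953.76 − 242064 = 1889.76; nΣy² − (Σy)² = 153664.86 − 151243.21 = 2421.65
r = 602.7 / √(1889.76 × 2421.65) = 602.7 / 2139.2376 ≈ 0.2817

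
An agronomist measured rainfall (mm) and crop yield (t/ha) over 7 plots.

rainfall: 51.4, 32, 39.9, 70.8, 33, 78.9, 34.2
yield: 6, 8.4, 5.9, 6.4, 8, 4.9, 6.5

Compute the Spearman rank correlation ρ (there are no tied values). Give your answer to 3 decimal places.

Rank rainfall: 5, 1, 4, 6, 2, 7, 3
Rank yield: 3, 7, 2, 4, 6, 1, 5
d = rank(rainfall) − rank(yield): 2, -6, 2, 2, -4, 6, -2; Σd² = 104
ρ = 1 − 6Σd² / [n(n²−1)] = 1 − 6×104 / (7×48) = 1 − 624/336 ≈ -0.857

-0.857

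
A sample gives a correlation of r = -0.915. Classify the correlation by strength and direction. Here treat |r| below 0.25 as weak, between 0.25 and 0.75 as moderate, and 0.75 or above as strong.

r = -0.915 < 0 so the relationship is negative.
|r| = 0.915, which falls in the strong range.

strong negative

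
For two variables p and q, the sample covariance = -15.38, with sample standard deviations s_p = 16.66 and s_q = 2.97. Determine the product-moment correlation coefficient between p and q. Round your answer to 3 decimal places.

r = Cov(p,q) / (s_p · s_q) = -15.38 / (16.66 × 2.97)
  = -15.38 / 49.4802 ≈ -0.311

-0.311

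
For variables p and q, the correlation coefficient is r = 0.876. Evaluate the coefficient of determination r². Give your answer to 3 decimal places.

r² = (0.876)² = 0.767

0.767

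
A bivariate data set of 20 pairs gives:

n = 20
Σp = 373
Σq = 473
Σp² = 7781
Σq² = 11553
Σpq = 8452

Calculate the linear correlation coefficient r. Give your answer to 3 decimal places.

r = (nΣpq − ΣpΣq) / √[(nΣp² − (Σp)²)(nΣq² − (Σq)²)]
Numerator: 20×8452 − 373×473 = -7389
Denominator: √[(155620 − 139129)(231060 − 223729)] = √[16491 × 7331] = 10995.2499
r = -7389 / 10995.2499 ≈ -0.672

-0.672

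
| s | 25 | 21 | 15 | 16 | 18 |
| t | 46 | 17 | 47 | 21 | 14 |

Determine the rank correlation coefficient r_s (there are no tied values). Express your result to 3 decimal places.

Rank s: 5, 4, 1, 2, 3
Rank t: 4, 2, 5, 3, 1
d = rank(s) − rank(t): 1, 2, -4, -1, 2; Σd² = 26
ρ = 1 − 6Σd² / [n(n²−1)] = 1 − 6×26 / (5×24) = 1 − 156/120 ≈ -0.300

-0.300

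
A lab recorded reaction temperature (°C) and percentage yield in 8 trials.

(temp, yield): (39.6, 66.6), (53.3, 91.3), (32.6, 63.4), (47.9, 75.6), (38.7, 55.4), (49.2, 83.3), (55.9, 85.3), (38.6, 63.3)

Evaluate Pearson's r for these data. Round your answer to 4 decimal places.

n = 8, Σx = 355.8, Σy = 584.2, Σx² = 16299.32, Σy² = 43797.2, Σxy = 26645.72
nΣxy − ΣxΣy = 213165.76 − 207858.36 = 5307.4
nΣx² − (Σx)² = 130394.56 − 126593.64 = 3800.92; nΣy² − (Σy)² = 350377.6 − 341289.64 = 9087.96
r = 5307.4 / √(3800.92 × 9087.96) = 5307.4 / 5877.2961 ≈ 0.9030

0.9030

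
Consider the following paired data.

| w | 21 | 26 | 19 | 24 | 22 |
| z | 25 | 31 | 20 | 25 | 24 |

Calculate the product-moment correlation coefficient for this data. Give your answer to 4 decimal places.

n = 5, Σw = 112, Σz = 125, Σw² = 2538, Σz² = 3187, Σwz = 2839
nΣwz − ΣwΣz = 14195 − 14000 = 195
nΣw² − (Σw)² = 12690 − 12544 = 146; nΣz² − (Σz)² = 15935 − 15625 = 310
r = 195 / √(146 × 310) = 195 / 212.7440 ≈ 0.9166

0.9166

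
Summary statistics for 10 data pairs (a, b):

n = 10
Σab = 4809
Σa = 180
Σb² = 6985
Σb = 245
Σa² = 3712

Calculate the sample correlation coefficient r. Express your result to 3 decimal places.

r = (nΣab − ΣaΣb) / √[(nΣa² − (Σa)²)(nΣb² − (Σb)²)]
Numerator: 10×4809 − 180×245 = 3990
Denominator: √[(37120 − 32400)(69850 − 60025)] = √[4720 × 9825] = 6809.8458
r = 3990 / 6809.8458 ≈ 0.586

0.586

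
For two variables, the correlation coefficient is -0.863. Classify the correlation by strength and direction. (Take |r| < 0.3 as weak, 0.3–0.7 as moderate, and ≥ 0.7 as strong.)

r = -0.863 < 0 so the relationship is negative.
|r| = 0.863, which falls in the strong range.

strong negative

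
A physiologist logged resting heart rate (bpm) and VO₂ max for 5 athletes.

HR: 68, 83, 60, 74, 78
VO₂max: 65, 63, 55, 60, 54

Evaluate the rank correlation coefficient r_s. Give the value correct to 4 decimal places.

Rank HR: 2, 5, 1, 3, 4
Rank VO₂max: 5, 4, 2, 3, 1
d = rank(HR) − rank(VO₂max): -3, 1, -1, 0, 3; Σd² = 20
ρ = 1 − 6Σd² / [n(n²−1)] = 1 − 6×20 / (5×24) = 1 − 120/120 ≈ 0.0000

0.0000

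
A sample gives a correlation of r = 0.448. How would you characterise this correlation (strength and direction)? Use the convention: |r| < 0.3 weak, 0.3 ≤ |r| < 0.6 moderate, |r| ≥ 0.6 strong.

moderate positive

r = 0.448 > 0 so the relationship is positive.
|r| = 0.448, which falls in the moderate range.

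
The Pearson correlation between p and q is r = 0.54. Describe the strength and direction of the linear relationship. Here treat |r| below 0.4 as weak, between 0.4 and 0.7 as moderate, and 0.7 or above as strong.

moderate positive

r = 0.54 > 0 so the relationship is positive.
|r| = 0.54, which falls in the moderate range.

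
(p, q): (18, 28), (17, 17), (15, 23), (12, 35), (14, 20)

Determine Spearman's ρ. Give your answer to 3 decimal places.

Rank p: 5, 4, 3, 1, 2
Rank q: 4, 1, 3, 5, 2
d = rank(p) − rank(q): 1, 3, 0, -4, 0; Σd² = 26
ρ = 1 − 6Σd² / [n(n²−1)] = 1 − 6×26 / (5×24) = 1 − 156/120 ≈ -0.300

-0.300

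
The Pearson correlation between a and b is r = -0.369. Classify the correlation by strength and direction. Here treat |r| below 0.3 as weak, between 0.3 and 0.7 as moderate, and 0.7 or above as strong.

r = -0.369 < 0 so the relationship is negative.
|r| = 0.369, which falls in the moderate range.

moderate negative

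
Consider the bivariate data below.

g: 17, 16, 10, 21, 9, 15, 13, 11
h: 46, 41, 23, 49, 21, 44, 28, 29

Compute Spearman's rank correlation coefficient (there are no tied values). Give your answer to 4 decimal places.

Rank g: 7, 6, 2, 8, 1, 5, 4, 3
Rank h: 7, 5, 2, 8, 1, 6, 3, 4
d = rank(g) − rank(h): 0, 1, 0, 0, 0, -1, 1, -1; Σd² = 4
ρ = 1 − 6Σd² / [n(n²−1)] = 1 − 6×4 / (8×63) = 1 − 24/504 ≈ 0.9524

0.9524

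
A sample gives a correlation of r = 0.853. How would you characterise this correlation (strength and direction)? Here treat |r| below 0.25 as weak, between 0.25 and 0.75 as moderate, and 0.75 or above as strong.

strong positive

r = 0.853 > 0 so the relationship is positive.
|r| = 0.853, which falls in the strong range.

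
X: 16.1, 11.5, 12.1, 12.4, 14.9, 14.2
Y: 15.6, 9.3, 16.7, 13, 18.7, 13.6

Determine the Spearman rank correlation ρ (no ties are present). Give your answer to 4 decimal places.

0.5429

Rank X: 6, 1, 2, 3, 5, 4
Rank Y: 4, 1, 5, 2, 6, 3
d = rank(X) − rank(Y): 2, 0, -3, 1, -1, 1; Σd² = 16
ρ = 1 − 6Σd² / [n(n²−1)] = 1 − 6×16 / (6×35) = 1 − 96/210 ≈ 0.5429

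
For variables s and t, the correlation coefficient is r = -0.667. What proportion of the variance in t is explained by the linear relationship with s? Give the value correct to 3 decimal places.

r² = (-0.667)² = 0.445

0.445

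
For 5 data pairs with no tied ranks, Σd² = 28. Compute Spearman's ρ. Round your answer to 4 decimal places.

-0.4000

ρ = 1 − 6Σd² / [n(n²−1)] = 1 − 6×28 / (5×24)
  = 1 − 168/120 = 1 − 1.40000 ≈ -0.4000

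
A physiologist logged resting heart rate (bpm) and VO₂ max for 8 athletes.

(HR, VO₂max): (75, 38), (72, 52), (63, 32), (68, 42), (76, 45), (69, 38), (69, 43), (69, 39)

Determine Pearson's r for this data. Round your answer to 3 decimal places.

n = 8, Σx = 561, Σy = 329, Σx² = 39461, Σy² = 13775, Σxy = 23166
nΣxy − ΣxΣy = 185328 − 184569 = 759
nΣx² − (Σx)² = 315688 − 314721 = 967; nΣy² − (Σy)² = 110200 − 108241 = 1959
r = 759 / √(967 × 1959) = 759 / 1376.3550 ≈ 0.551

0.551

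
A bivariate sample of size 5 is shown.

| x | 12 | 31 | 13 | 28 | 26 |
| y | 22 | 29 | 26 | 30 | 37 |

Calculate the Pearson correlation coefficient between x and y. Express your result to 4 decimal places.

n = 5, Σx = 110, Σy = 144, Σx² = 2734, Σy² = 4270, Σxy = 3303
nΣxy − ΣxΣy = 16515 − 15840 = 675
nΣx² − (Σx)² = 13670 − 12100 = 1570; nΣy² − (Σy)² = 21350 − 20736 = 614
r = 675 / √(1570 × 614) = 675 / 981.8248 ≈ 0.6875

0.6875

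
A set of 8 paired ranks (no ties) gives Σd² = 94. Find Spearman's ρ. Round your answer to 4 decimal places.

-0.1190

ρ = 1 − 6Σd² / [n(n²−1)] = 1 − 6×94 / (8×63)
  = 1 − 564/504 = 1 − 1.11905 ≈ -0.1190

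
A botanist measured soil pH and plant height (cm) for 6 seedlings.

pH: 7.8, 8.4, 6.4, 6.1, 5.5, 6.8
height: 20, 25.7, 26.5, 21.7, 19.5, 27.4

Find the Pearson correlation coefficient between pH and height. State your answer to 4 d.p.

n = 6, Σx = 41, Σy = 140.8, Σx² = 286.06, Σy² = 3364.64, Σxy = 967.42
nΣxy − ΣxΣy = 5804.52 − 5772.8 = 31.72
nΣx² − (Σx)² = 1716.36 − 1681 = 35.36; nΣy² − (Σy)² = 20187.84 − 19824.64 = 363.2
r = 31.72 / √(35.36 × 363.2) = 31.72 / 113.3259 ≈ 0.2799

0.2799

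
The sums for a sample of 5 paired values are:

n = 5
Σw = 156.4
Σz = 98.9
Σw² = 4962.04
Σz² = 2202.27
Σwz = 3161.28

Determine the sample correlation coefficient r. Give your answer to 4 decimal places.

r = (nΣwz − ΣwΣz) / √[(nΣw² − (Σw)²)(nΣz² − (Σz)²)]
Numerator: 5×3161.28 − 156.4×98.9 = 338.44
Denominator: √[(24810.2 − 24460.96)(11011.35 − 9781.21)] = √[349.24 × 1230.14] = 655.4495
r = 338.44 / 655.4495 ≈ 0.5163

0.5163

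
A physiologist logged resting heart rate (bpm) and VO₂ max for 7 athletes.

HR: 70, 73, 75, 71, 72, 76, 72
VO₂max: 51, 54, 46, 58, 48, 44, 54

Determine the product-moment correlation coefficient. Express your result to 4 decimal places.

-0.7118

n = 7, Σx = 509, Σy = 355, Σx² = 37039, Σy² = 18153, Σxy = 25768
nΣxy − ΣxΣy = 180376 − 180695 = -319
nΣx² − (Σx)² = 259273 − 259081 = 192; nΣy² − (Σy)² = 127071 − 126025 = 1046
r = -319 / √(192 × 1046) = -319 / 448.1428 ≈ -0.7118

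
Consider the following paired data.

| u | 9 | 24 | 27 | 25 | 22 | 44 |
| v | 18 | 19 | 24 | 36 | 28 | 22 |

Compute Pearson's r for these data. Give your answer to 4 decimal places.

n = 6, Σu = 151, Σv = 147, Σu² = 4431, Σv² = 3825, Σuv = 3750
nΣuv − ΣuΣv = 22500 − 22197 = 303
nΣu² − (Σu)² = 26586 − 22801 = 3785; nΣv² − (Σv)² = 22950 − 21609 = 1341
r = 303 / √(3785 × 1341) = 303 / 2252.9281 ≈ 0.1345

0.1345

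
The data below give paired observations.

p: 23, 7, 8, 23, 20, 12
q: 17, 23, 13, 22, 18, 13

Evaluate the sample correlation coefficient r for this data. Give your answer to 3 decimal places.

0.221

n = 6, Σp = 93, Σq = 106, Σp² = 1715, Σq² = 1964, Σpq = 1678
nΣpq − ΣpΣq = 10068 − 9858 = 210
nΣp² − (Σp)² = 10290 − 8649 = 1641; nΣq² − (Σq)² = 11784 − 11236 = 548
r = 210 / √(1641 × 548) = 210 / 948.2974 ≈ 0.221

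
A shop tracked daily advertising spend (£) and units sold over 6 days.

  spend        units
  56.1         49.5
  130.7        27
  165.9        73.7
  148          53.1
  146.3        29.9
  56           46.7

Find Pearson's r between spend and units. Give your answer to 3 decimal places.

0.142

n = 6, Σx = 703, Σy = 279.9, Σx² = 94196.2, Σy² = 14505.45, Σxy = 33381.05
nΣxy − ΣxΣy = 200286.3 − 196769.7 = 3516.6
nΣx² − (Σx)² = 565177.2 − 494209 = 70968.2; nΣy² − (Σy)² = 87032.7 − 78344.01 = 8688.69
r = 3516.6 / √(70968.2 × 8688.69) = 3516.6 / 24831.8483 ≈ 0.142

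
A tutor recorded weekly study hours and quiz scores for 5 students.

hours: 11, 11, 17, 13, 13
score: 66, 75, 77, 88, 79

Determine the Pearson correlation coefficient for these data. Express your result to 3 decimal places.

0.336

n = 5, Σx = 65, Σy = 385, Σx² = 869, Σy² = 29895, Σxy = 5031
nΣxy − ΣxΣy = 25155 − 25025 = 130
nΣx² − (Σx)² = 4345 − 4225 = 120; nΣy² − (Σy)² = 149475 − 148225 = 1250
r = 130 / √(120 × 1250) = 130 / 387.2983 ≈ 0.336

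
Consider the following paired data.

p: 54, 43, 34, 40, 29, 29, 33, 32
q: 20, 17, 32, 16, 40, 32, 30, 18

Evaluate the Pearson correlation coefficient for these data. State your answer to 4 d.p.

n = 8, Σp = 294, Σq = 205, Σp² = 11316, Σq² = 5817, Σpq = 7193
nΣpq − ΣpΣq = 57544 − 60270 = -2726
nΣp² − (Σp)² = 90528 − 86436 = 4092; nΣq² − (Σq)² = 46536 − 42025 = 4511
r = -2726 / √(4092 × 4511) = -2726 / 4296.3952 ≈ -0.6345

-0.6345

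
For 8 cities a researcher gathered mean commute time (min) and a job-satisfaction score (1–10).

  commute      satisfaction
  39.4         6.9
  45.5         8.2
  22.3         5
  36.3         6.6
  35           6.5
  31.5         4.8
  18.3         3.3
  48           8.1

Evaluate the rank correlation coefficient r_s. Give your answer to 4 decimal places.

0.9524

Rank commute: 6, 7, 2, 5, 4, 3, 1, 8
Rank satisfaction: 6, 8, 3, 5, 4, 2, 1, 7
d = rank(commute) − rank(satisfaction): 0, -1, -1, 0, 0, 1, 0, 1; Σd² = 4
ρ = 1 − 6Σd² / [n(n²−1)] = 1 − 6×4 / (8×63) = 1 − 24/504 ≈ 0.9524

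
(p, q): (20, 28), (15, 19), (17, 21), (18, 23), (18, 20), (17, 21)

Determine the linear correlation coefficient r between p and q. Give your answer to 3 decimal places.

0.868

n = 6, Σp = 105, Σq = 132, Σp² = 1851, Σq² = 2956, Σpq = 2333
nΣpq − ΣpΣq = 13998 − 13860 = 138
nΣp² − (Σp)² = 11106 − 11025 = 81; nΣq² − (Σq)² = 17736 − 17424 = 312
r = 138 / √(81 × 312) = 138 / 158.9717 ≈ 0.868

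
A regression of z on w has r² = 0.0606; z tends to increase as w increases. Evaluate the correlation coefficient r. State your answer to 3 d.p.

0.246

|r| = √0.0606 = 0.246
The association is positive, so r = 0.246.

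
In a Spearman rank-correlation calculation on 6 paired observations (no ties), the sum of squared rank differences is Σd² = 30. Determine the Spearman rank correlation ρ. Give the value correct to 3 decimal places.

0.143

ρ = 1 − 6Σd² / [n(n²−1)] = 1 − 6×30 / (6×35)
  = 1 − 180/210 = 1 − 0.8571 ≈ 0.143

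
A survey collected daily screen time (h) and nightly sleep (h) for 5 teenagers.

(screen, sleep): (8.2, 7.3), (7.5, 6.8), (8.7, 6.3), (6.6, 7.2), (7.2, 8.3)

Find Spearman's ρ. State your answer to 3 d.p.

Rank screen: 4, 3, 5, 1, 2
Rank sleep: 4, 2, 1, 3, 5
d = rank(screen) − rank(sleep): 0, 1, 4, -2, -3; Σd² = 30
ρ = 1 − 6Σd² / [n(n²−1)] = 1 − 6×30 / (5×24) = 1 − 180/120 ≈ -0.500

-0.500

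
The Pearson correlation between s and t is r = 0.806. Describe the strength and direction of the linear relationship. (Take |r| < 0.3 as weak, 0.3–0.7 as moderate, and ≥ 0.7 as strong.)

strong positive

r = 0.806 > 0 so the relationship is positive.
|r| = 0.806, which falls in the strong range.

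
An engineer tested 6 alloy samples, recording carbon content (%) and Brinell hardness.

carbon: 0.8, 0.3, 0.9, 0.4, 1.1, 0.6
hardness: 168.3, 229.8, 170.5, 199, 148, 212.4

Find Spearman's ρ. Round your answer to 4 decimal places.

-0.8857

Rank carbon: 4, 1, 5, 2, 6, 3
Rank hardness: 2, 6, 3, 4, 1, 5
d = rank(carbon) − rank(hardness): 2, -5, 2, -2, 5, -2; Σd² = 66
ρ = 1 − 6Σd² / [n(n²−1)] = 1 − 6×66 / (6×35) = 1 − 396/210 ≈ -0.8857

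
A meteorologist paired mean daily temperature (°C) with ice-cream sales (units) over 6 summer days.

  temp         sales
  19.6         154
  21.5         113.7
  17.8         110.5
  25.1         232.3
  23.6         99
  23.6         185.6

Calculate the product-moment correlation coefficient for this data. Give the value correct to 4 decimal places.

n = 6, Σx = 131.2, Σy = 895.1, Σx² = 2907.18, Σy² = 147065.59, Σxy = 19977.14
nΣxy − ΣxΣy = 119862.84 − 117437.12 = 2425.72
nΣx² − (Σx)² = 17443.08 − 17213.44 = 229.64; nΣy² − (Σy)² = 882393.54 − 801204.01 = 81189.53
r = 2425.72 / √(229.64 × 81189.53) = 2425.72 / 4317.9120 ≈ 0.5618

0.5618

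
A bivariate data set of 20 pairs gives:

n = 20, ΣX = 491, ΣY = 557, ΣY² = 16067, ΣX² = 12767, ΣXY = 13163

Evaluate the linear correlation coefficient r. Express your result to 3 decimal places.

r = (nΣXY − ΣXΣY) / √[(nΣX² − (ΣX)²)(nΣY² − (ΣY)²)]
Numerator: 20×13163 − 491×557 = -10227
Denominator: √[(255340 − 241081)(321340 − 310249)] = √[14259 × 11091] = 12575.6339
r = -10227 / 12575.6339 ≈ -0.813

-0.813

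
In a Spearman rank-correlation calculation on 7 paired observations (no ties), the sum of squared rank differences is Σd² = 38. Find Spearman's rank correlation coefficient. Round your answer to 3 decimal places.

0.321

ρ = 1 − 6Σd² / [n(n²−1)] = 1 − 6×38 / (7×48)
  = 1 − 228/336 = 1 − 0.6786 ≈ 0.321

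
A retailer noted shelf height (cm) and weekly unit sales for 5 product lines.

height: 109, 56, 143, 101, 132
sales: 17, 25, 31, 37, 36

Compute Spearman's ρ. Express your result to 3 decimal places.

Rank height: 3, 1, 5, 2, 4
Rank sales: 1, 2, 3, 5, 4
d = rank(height) − rank(sales): 2, -1, 2, -3, 0; Σd² = 18
ρ = 1 − 6Σd² / [n(n²−1)] = 1 − 6×18 / (5×24) = 1 − 108/120 ≈ 0.100

0.100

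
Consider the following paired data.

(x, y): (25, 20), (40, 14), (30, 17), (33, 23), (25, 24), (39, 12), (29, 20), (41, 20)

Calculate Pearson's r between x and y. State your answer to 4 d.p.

-0.6035

n = 8, Σx = 262, Σy = 150, Σx² = 8882, Σy² = 2934, Σxy = 4797
nΣxy − ΣxΣy = 38376 − 39300 = -924
nΣx² − (Σx)² = 71056 − 68644 = 2412; nΣy² − (Σy)² = 23472 − 22500 = 972
r = -924 / √(2412 × 972) = -924 / 1531.1643 ≈ -0.6035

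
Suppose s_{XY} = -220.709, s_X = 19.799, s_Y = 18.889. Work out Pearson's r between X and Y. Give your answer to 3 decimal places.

-0.590

r = Cov(X,Y) / (s_X · s_Y) = -220.709 / (19.799 × 18.889)
  = -220.709 / 373.9833 ≈ -0.590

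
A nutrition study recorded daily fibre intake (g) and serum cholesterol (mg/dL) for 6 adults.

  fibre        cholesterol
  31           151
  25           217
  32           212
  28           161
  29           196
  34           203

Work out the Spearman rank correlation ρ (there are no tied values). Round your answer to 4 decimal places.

-0.0857

Rank fibre: 4, 1, 5, 2, 3, 6
Rank cholesterol: 1, 6, 5, 2, 3, 4
d = rank(fibre) − rank(cholesterol): 3, -5, 0, 0, 0, 2; Σd² = 38
ρ = 1 − 6Σd² / [n(n²−1)] = 1 − 6×38 / (6×35) = 1 − 228/210 ≈ -0.0857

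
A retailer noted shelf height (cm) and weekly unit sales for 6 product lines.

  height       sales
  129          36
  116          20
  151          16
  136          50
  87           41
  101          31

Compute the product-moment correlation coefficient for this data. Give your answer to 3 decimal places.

-0.267

n = 6, Σx = 720, Σy = 194, Σx² = 89164, Σy² = 7094, Σxy = 22878
nΣxy − ΣxΣy = 137268 − 139680 = -2412
nΣx² − (Σx)² = 534984 − 518400 = 16584; nΣy² − (Σy)² = 42564 − 37636 = 4928
r = -2412 / √(16584 × 4928) = -2412 / 9040.2407 ≈ -0.267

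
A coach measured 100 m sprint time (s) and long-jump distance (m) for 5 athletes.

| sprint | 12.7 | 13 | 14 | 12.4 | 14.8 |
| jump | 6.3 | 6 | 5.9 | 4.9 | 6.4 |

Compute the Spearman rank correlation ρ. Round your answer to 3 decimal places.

0.600

Rank sprint: 2, 3, 4, 1, 5
Rank jump: 4, 3, 2, 1, 5
d = rank(sprint) − rank(jump): -2, 0, 2, 0, 0; Σd² = 8
ρ = 1 − 6Σd² / [n(n²−1)] = 1 − 6×8 / (5×24) = 1 − 48/120 ≈ 0.600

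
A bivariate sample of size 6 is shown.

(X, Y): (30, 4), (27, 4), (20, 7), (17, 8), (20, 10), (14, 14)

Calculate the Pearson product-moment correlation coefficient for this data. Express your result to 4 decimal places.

n = 6, ΣX = 128, ΣY = 47, ΣX² = 2914, ΣY² = 441, ΣXY = 900
nΣXY − ΣXΣY = 5400 − 6016 = -616
nΣX² − (ΣX)² = 17484 − 16384 = 1100; nΣY² − (ΣY)² = 2646 − 2209 = 437
r = -616 / √(1100 × 437) = -616 / 693.3253 ≈ -0.8885

-0.8885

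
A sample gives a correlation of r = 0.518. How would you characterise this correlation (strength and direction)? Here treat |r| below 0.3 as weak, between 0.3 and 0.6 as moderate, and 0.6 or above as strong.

moderate positive

r = 0.518 > 0 so the relationship is positive.
|r| = 0.518, which falls in the moderate range.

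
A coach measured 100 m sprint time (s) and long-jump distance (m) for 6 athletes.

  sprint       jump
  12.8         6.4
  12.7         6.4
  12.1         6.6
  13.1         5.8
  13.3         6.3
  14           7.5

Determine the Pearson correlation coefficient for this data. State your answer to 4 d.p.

0.4653

n = 6, Σx = 78, Σy = 39, Σx² = 1016.04, Σy² = 255.06, Σxy = 507.83
nΣxy − ΣxΣy = 3046.98 − 3042 = 4.98
nΣx² − (Σx)² = 6096.24 − 6084 = 12.24; nΣy² − (Σy)² = 1530.36 − 1521 = 9.36
r = 4.98 / √(12.24 × 9.36) = 4.98 / 10.7036 ≈ 0.4653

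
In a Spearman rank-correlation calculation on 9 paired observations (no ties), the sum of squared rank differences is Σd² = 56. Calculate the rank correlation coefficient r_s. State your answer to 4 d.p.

0.5333

ρ = 1 − 6Σd² / [n(n²−1)] = 1 − 6×56 / (9×80)
  = 1 − 336/720 = 1 − 0.46667 ≈ 0.5333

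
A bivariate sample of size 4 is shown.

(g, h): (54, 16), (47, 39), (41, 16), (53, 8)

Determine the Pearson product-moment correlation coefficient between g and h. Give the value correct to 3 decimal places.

n = 4, Σg = 195, Σh = 79, Σg² = 9615, Σh² = 2097, Σgh = 3777
nΣgh − ΣgΣh = 15108 − 15405 = -297
nΣg² − (Σg)² = 38460 − 38025 = 435; nΣh² − (Σh)² = 8388 − 6241 = 2147
r = -297 / √(435 × 2147) = -297 / 966.4083 ≈ -0.307

-0.307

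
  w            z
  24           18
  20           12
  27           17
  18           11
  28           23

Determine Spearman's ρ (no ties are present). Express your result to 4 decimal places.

0.9000

Rank w: 3, 2, 4, 1, 5
Rank z: 4, 2, 3, 1, 5
d = rank(w) − rank(z): -1, 0, 1, 0, 0; Σd² = 2
ρ = 1 − 6Σd² / [n(n²−1)] = 1 − 6×2 / (5×24) = 1 − 12/120 ≈ 0.9000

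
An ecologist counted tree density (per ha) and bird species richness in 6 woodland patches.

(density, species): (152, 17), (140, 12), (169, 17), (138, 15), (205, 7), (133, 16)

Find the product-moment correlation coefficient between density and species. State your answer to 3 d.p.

-0.657

n = 6, Σx = 937, Σy = 84, Σx² = 150023, Σy² = 1252, Σxy = 12770
nΣxy − ΣxΣy = 76620 − 78708 = -2088
nΣx² − (Σx)² = 900138 − 877969 = 22169; nΣy² − (Σy)² = 7512 − 7056 = 456
r = -2088 / √(22169 × 456) = -2088 / 3179.4754 ≈ -0.657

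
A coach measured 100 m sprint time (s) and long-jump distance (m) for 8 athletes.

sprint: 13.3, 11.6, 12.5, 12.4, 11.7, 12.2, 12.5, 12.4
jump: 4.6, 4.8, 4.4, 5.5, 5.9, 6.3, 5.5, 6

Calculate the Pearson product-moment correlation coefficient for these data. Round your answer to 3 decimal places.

n = 8, Σx = 98.6, Σy = 43, Σx² = 1217.2, Σy² = 234.56, Σxy = 529.1
nΣxy − ΣxΣy = 4232.8 − 4239.8 = -7
nΣx² − (Σx)² = 9737.6 − 9721.96 = 15.64; nΣy² − (Σy)² = 1876.48 − 1849 = 27.48
r = -7 / √(15.64 × 27.48) = -7 / 20.7313 ≈ -0.338

-0.338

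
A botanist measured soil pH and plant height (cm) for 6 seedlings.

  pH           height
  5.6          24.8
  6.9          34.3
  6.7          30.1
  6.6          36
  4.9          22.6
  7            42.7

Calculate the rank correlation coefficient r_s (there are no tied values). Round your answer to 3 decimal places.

0.829

Rank pH: 2, 5, 4, 3, 1, 6
Rank height: 2, 4, 3, 5, 1, 6
d = rank(pH) − rank(height): 0, 1, 1, -2, 0, 0; Σd² = 6
ρ = 1 − 6Σd² / [n(n²−1)] = 1 − 6×6 / (6×35) = 1 − 36/210 ≈ 0.829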